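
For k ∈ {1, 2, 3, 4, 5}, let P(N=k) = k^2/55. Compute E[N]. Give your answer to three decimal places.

4.091

E[N] = Σ n·P(N=n)
 = 1·1/55 + 2·4/55 + 3·9/55 + 4·16/55 + 5·5/11
 = 1/55 + 8/55 + 27/55 + 64/55 + 25/11
 = 45/11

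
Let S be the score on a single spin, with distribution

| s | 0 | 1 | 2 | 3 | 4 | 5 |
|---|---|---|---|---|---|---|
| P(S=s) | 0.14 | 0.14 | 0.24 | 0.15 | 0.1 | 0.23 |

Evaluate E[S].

E[S] = Σ s·P(S=s)
 = 0·0.14 + 1·0.14 + 2·0.24 + 3·0.15 + 4·0.1 + 5·0.23
 = 0 + 0.14 + 0.48 + 0.45 + 0.4 + 1.15
 = 2.62

2.62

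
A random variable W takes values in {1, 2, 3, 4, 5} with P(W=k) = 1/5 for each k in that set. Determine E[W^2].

11

E[W^2] = Σ w^2·P(W=w)
 = 1·1/5 + 4·1/5 + 9·1/5 + 16·1/5 + 25·1/5
 = 1/5 + 4/5 + 9/5 + 16/5 + 5
 = 11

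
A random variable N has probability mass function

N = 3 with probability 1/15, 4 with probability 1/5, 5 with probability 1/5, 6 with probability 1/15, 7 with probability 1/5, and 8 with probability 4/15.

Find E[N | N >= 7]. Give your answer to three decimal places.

P(N >= 7) = 1/5 + 4/15 = 7/15.
E[N | N >= 7] = [7·1/5 + 8·4/15] / (7/15)
 = 53/15 / (7/15)
 = 53/7

7.571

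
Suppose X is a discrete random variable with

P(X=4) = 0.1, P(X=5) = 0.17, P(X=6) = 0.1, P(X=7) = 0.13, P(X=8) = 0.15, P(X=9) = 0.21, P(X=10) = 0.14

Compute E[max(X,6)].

E[max(X,6)] = Σ max(x,6)·P(X=x)
 = 6·0.1 + 6·0.17 + 6·0.1 + 7·0.13 + 8·0.15 + 9·0.21 + 10·0.14
 = 0.6 + 1.02 + 0.6 + 0.91 + 1.2 + 1.89 + 1.4
 = 7.62

7.62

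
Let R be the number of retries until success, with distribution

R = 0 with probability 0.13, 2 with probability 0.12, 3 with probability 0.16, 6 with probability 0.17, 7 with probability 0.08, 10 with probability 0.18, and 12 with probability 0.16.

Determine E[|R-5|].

3.68

E[|R-5|] = Σ |r-5|·P(R=r)
 = 5·0.13 + 3·0.12 + 2·0.16 + 1·0.17 + 2·0.08 + 5·0.18 + 7·0.16
 = 0.65 + 0.36 + 0.32 + 0.17 + 0.16 + 0.9 + 1.12
 = 3.68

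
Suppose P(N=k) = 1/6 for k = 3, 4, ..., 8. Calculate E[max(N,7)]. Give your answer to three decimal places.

E[max(N,7)] = Σ max(n,7)·P(N=n)
 = 7·1/6 + 7·1/6 + 7·1/6 + 7·1/6 + 7·1/6 + 8·1/6
 = 7/6 + 7/6 + 7/6 + 7/6 + 7/6 + 4/3
 = 43/6

7.167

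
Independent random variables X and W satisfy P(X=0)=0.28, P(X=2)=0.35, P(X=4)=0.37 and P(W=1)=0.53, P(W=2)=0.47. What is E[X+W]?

3.65

E[X+W] = Σ_x Σ_w (x+w) · P(X=x)P(W=w)
 = 1·0.1484 + 2·0.1316 + 3·0.1855 + 4·0.1645 + 5·0.1961 + 6·0.1739
 = 0.1484 + 0.2632 + 0.5565 + 0.658 + 0.9805 + 1.0434
 = 3.65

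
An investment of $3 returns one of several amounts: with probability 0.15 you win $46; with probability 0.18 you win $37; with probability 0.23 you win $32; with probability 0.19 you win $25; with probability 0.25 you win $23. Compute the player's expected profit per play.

28.42

E[payout] = 46·0.15 + 37·0.18 + 32·0.23 + 25·0.19 + 23·0.25
 = 6.9 + 6.66 + 7.36 + 4.75 + 5.75
 = 31.42
Net = 31.42 - 3 = 28.42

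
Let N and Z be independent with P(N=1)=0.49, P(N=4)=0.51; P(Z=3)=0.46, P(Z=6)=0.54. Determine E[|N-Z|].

2.5592

E[|N-Z|] = Σ_n Σ_z |n-z| · P(N=n)P(Z=z)
 = 2·0.2254 + 5·0.2646 + 1·0.2346 + 2·0.2754
 = 0.4508 + 1.323 + 0.2346 + 0.5508
 = 2.5592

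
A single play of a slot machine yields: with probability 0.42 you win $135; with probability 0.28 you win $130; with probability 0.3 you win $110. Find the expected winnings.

E[payout] = 135·0.42 + 130·0.28 + 110·0.3
 = 56.7 + 36.4 + 33
 = 126.1

126.1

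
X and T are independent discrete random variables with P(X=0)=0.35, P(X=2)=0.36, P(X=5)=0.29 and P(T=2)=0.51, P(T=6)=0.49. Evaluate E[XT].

8.5932

E[XT] = Σ_x Σ_t xt · P(X=x)P(T=t)
 = 0·0.1785 + 0·0.1715 + 4·0.1836 + 12·0.1764 + 10·0.1479 + 30·0.1421
 = 0 + 0 + 0.7344 + 2.1168 + 1.479 + 4.263
 = 8.5932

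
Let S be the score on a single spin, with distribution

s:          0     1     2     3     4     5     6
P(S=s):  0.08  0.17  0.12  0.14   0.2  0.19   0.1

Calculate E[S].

E[S] = Σ s·P(S=s)
 = 0·0.08 + 1·0.17 + 2·0.12 + 3·0.14 + 4·0.2 + 5·0.19 + 6·0.1
 = 0 + 0.17 + 0.24 + 0.42 + 0.8 + 0.95 + 0.6
 = 3.18

3.18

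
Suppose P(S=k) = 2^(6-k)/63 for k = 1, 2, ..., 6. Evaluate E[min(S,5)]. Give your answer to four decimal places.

1.8889

E[min(S,5)] = Σ min(s,5)·P(S=s)
 = 1·32/63 + 2·16/63 + 3·8/63 + 4·4/63 + 5·2/63 + 5·1/63
 = 32/63 + 32/63 + 8/21 + 16/63 + 10/63 + 5/63
 = 17/9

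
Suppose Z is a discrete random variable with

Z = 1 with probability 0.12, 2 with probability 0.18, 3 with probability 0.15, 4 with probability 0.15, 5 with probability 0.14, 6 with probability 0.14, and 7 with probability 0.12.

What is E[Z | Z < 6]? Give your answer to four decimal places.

3.0135

P(Z < 6) = 0.12 + 0.18 + 0.15 + 0.15 + 0.14 = 0.74.
E[Z | Z < 6] = [1·0.12 + 2·0.18 + 3·0.15 + 4·0.15 + 5·0.14] / 0.74
 = 2.23 / 0.74
 = 223/74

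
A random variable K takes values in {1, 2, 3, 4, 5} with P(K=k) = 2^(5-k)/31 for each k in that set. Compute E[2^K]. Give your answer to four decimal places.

E[2^K] = Σ 2^k·P(K=k)
 = 2·16/31 + 4·8/31 + 8·4/31 + 16·2/31 + 32·1/31
 = 32/31 + 32/31 + 32/31 + 32/31 + 32/31
 = 160/31

5.1613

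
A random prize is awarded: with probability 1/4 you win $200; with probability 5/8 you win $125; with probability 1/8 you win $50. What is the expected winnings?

E[payout] = 200·1/4 + 125·5/8 + 50·1/8
 = 50 + 625/8 + 25/4
 = 1075/8

134.375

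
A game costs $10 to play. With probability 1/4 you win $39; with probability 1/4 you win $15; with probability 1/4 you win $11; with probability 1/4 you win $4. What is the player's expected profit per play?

7.25

E[payout] = 39·1/4 + 15·1/4 + 11·1/4 + 4·1/4
 = 39/4 + 15/4 + 11/4 + 1
 = 69/4
Net = 69/4 - 10 = 29/4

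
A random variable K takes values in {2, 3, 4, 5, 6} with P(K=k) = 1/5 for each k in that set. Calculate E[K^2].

18

E[K^2] = Σ k^2·P(K=k)
 = 4·1/5 + 9·1/5 + 16·1/5 + 25·1/5 + 36·1/5
 = 4/5 + 9/5 + 16/5 + 5 + 36/5
 = 18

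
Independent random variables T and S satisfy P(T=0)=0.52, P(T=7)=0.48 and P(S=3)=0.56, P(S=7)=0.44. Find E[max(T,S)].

5.8352

E[max(T,S)] = Σ_t Σ_s max(t,s) · P(T=t)P(S=s)
 = 3·0.2912 + 7·0.2288 + 7·0.2688 + 7·0.2112
 = 0.8736 + 1.6016 + 1.8816 + 1.4784
 = 5.8352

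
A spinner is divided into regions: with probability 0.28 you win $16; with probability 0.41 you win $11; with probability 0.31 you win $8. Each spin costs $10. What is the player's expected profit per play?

1.47

E[payout] = 16·0.28 + 11·0.41 + 8·0.31
 = 4.48 + 4.51 + 2.48
 = 11.47
Net = 11.47 - 10 = 1.47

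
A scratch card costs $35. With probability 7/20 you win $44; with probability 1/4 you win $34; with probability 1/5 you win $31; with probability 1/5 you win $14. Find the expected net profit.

E[payout] = 44·7/20 + 34·1/4 + 31·1/5 + 14·1/5
 = 77/5 + 17/2 + 31/5 + 14/5
 = 329/10
Net = 329/10 - 35 = -21/10

-2.1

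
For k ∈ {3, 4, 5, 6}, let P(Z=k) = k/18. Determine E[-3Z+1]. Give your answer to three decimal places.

E[-3Z+1] = Σ (-3z+1)·P(Z=z)
 = (-8)·1/6 + (-11)·2/9 + (-14)·5/18 + (-17)·1/3
 = (-4/3) + (-22/9) + (-35/9) + (-17/3)
 = -40/3

-13.333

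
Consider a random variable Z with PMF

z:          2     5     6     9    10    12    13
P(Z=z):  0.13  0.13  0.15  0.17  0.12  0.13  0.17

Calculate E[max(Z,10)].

E[max(Z,10)] = Σ max(z,10)·P(Z=z)
 = 10·0.13 + 10·0.13 + 10·0.15 + 10·0.17 + 10·0.12 + 12·0.13 + 13·0.17
 = 1.3 + 1.3 + 1.5 + 1.7 + 1.2 + 1.56 + 2.21
 = 10.77

10.77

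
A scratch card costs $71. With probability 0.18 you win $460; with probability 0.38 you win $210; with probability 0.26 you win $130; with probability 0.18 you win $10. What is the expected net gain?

127.2

E[payout] = 460·0.18 + 210·0.38 + 130·0.26 + 10·0.18
 = 82.8 + 79.8 + 33.8 + 1.8
 = 198.2
Net = 198.2 - 71 = 127.2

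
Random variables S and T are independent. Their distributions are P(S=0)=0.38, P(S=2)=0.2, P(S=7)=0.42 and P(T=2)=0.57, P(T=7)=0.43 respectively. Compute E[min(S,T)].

2.143

E[min(S,T)] = Σ_s Σ_t min(s,t) · P(S=s)P(T=t)
 = 0·0.2166 + 0·0.1634 + 2·0.114 + 2·0.086 + 2·0.2394 + 7·0.1806
 = 0 + 0 + 0.228 + 0.172 + 0.4788 + 1.2642
 = 2.143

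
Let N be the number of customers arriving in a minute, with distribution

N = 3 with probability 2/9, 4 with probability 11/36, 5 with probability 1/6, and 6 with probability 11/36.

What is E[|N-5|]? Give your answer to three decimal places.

1.056

E[|N-5|] = Σ |n-5|·P(N=n)
 = 2·2/9 + 1·11/36 + 0·1/6 + 1·11/36
 = 4/9 + 11/36 + 0 + 11/36
 = 19/18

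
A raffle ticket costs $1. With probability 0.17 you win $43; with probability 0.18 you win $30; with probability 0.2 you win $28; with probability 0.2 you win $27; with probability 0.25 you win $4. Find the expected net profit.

23.71

E[payout] = 43·0.17 + 30·0.18 + 28·0.2 + 27·0.2 + 4·0.25
 = 7.31 + 5.4 + 5.6 + 5.4 + 1
 = 24.71
Net = 24.71 - 1 = 23.71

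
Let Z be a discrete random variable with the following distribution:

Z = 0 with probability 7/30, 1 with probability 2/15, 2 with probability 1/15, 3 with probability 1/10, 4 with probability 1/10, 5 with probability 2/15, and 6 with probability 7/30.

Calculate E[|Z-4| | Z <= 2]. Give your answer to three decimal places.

3.385

P(Z <= 2) = 7/30 + 2/15 + 1/15 = 13/30.
E[|Z-4| | Z <= 2] = [4·7/30 + 3·2/15 + 2·1/15] / (13/30)
 = 22/15 / (13/30)
 = 44/13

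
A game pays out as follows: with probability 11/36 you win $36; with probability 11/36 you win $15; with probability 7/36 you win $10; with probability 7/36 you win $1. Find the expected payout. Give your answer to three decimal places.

E[payout] = 36·11/36 + 15·11/36 + 10·7/36 + 1·7/36
 = 11 + 55/12 + 35/18 + 7/36
 = 319/18

17.722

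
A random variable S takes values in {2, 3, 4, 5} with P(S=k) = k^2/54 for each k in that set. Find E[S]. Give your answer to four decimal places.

E[S] = Σ s·P(S=s)
 = 2·2/27 + 3·1/6 + 4·8/27 + 5·25/54
 = 4/27 + 1/2 + 32/27 + 125/54
 = 112/27

4.1481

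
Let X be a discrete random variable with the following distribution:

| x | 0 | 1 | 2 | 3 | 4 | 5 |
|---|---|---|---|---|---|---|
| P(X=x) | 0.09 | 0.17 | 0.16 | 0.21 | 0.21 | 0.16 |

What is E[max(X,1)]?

E[max(X,1)] = Σ max(x,1)·P(X=x)
 = 1·0.09 + 1·0.17 + 2·0.16 + 3·0.21 + 4·0.21 + 5·0.16
 = 0.09 + 0.17 + 0.32 + 0.63 + 0.84 + 0.8
 = 2.85

2.85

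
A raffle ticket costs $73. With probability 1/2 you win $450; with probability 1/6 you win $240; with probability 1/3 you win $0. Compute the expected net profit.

E[payout] = 450·1/2 + 240·1/6 + 0·1/3
 = 225 + 40 + 0
 = 265
Net = 265 - 73 = 192

192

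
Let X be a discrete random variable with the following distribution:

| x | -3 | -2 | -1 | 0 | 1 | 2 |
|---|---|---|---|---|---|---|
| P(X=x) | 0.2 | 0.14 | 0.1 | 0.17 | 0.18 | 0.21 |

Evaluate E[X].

E[X] = Σ x·P(X=x)
 = (-3)·0.2 + (-2)·0.14 + (-1)·0.1 + 0·0.17 + 1·0.18 + 2·0.21
 = (-0.6) + (-0.28) + (-0.1) + 0 + 0.18 + 0.42
 = -0.38

-0.38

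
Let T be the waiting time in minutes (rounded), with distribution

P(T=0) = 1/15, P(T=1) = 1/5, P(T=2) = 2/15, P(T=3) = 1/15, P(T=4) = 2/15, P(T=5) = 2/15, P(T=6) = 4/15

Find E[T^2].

16.4

E[T^2] = Σ t^2·P(T=t)
 = 0·1/15 + 1·1/5 + 4·2/15 + 9·1/15 + 16·2/15 + 25·2/15 + 36·4/15
 = 0 + 1/5 + 8/15 + 3/5 + 32/15 + 10/3 + 48/5
 = 82/5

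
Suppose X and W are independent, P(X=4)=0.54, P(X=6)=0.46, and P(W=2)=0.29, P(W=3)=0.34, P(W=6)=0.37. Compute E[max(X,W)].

5.3196

E[max(X,W)] = Σ_x Σ_w max(x,w) · P(X=x)P(W=w)
 = 4·0.1566 + 4·0.1836 + 6·0.1998 + 6·0.1334 + 6·0.1564 + 6·0.1702
 = 0.6264 + 0.7344 + 1.1988 + 0.8004 + 0.9384 + 1.0212
 = 5.3196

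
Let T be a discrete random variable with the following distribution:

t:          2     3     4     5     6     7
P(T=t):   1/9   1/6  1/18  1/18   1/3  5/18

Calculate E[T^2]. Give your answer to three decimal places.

E[T^2] = Σ t^2·P(T=t)
 = 4·1/9 + 9·1/6 + 16·1/18 + 25·1/18 + 36·1/3 + 49·5/18
 = 4/9 + 3/2 + 8/9 + 25/18 + 12 + 245/18
 = 179/6

29.833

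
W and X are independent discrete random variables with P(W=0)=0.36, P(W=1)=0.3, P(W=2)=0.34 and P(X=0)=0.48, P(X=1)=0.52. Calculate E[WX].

E[WX] = Σ_w Σ_x wx · P(W=w)P(X=x)
 = 0·0.1728 + 0·0.1872 + 0·0.144 + 1·0.156 + 0·0.1632 + 2·0.1768
 = 0 + 0 + 0 + 0.156 + 0 + 0.3536
 = 0.5096

0.5096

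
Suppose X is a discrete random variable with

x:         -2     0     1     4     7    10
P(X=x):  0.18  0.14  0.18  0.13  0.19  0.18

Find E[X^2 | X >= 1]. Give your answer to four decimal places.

43.4853

P(X >= 1) = 0.18 + 0.13 + 0.19 + 0.18 = 0.68.
E[X^2 | X >= 1] = [1·0.18 + 16·0.13 + 49·0.19 + 100·0.18] / 0.68
 = 29.57 / 0.68
 = 2957/68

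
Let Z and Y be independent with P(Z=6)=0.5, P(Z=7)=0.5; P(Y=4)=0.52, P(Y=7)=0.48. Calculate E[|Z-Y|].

E[|Z-Y|] = Σ_z Σ_y |z-y| · P(Z=z)P(Y=y)
 = 2·0.26 + 1·0.24 + 3·0.26 + 0·0.24
 = 0.52 + 0.24 + 0.78 + 0
 = 1.54

1.54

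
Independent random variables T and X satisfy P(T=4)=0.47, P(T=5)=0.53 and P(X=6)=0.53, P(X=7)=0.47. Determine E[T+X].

11

E[T+X] = Σ_t Σ_x (t+x) · P(T=t)P(X=x)
 = 10·0.2491 + 11·0.2209 + 11·0.2809 + 12·0.2491
 = 2.491 + 2.4299 + 3.0899 + 2.9892
 = 11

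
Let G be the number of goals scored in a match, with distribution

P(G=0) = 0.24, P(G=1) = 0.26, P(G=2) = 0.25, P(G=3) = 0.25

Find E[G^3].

E[G^3] = Σ g^3·P(G=g)
 = 0·0.24 + 1·0.26 + 8·0.25 + 27·0.25
 = 0 + 0.26 + 2 + 6.75
 = 9.01

9.01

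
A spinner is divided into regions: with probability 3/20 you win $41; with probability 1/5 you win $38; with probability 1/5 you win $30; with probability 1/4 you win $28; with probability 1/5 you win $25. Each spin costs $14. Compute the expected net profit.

17.75

E[payout] = 41·3/20 + 38·1/5 + 30·1/5 + 28·1/4 + 25·1/5
 = 123/20 + 38/5 + 6 + 7 + 5
 = 127/4
Net = 127/4 - 14 = 71/4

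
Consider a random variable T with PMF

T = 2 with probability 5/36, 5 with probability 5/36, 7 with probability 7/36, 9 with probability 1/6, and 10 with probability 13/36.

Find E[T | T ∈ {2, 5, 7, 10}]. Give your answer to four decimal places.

P(T ∈ {2, 5, 7, 10}) = 5/36 + 5/36 + 7/36 + 13/36 = 5/6.
E[T | T ∈ {2, 5, 7, 10}] = [2·5/36 + 5·5/36 + 7·7/36 + 10·13/36] / (5/6)
 = 107/18 / (5/6)
 = 107/15

7.1333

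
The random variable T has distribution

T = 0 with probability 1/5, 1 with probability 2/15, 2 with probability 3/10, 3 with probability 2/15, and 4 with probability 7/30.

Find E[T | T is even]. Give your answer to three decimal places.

2.091

P(T is even) = 1/5 + 3/10 + 7/30 = 11/15.
E[T | T is even] = [0·1/5 + 2·3/10 + 4·7/30] / (11/15)
 = 23/15 / (11/15)
 = 23/11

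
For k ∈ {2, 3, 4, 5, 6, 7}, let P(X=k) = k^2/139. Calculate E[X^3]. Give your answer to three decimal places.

E[X^3] = Σ x^3·P(X=x)
 = 8·4/139 + 27·9/139 + 64·16/139 + 125·25/139 + 216·36/139 + 343·49/139
 = 32/139 + 243/139 + 1024/139 + 3125/139 + 7776/139 + 16807/139
 = 29007/139

208.683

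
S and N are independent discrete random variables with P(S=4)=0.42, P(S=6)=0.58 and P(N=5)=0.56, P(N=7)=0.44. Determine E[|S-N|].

1.3696

E[|S-N|] = Σ_s Σ_n |s-n| · P(S=s)P(N=n)
 = 1·0.2352 + 3·0.1848 + 1·0.3248 + 1·0.2552
 = 0.2352 + 0.5544 + 0.3248 + 0.2552
 = 1.3696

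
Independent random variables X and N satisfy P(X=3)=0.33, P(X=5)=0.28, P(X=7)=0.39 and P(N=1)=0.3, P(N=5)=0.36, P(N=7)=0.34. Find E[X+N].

9.6

E[X+N] = Σ_x Σ_n (x+n) · P(X=x)P(N=n)
 = 4·0.099 + 8·0.1188 + 10·0.1122 + 6·0.084 + 10·0.1008 + 12·0.0952 + 8·0.117 + 12·0.1404 + 14·0.1326
 = 0.396 + 0.9504 + 1.122 + 0.504 + 1.008 + 1.1424 + 0.936 + 1.6848 + 1.8564
 = 9.6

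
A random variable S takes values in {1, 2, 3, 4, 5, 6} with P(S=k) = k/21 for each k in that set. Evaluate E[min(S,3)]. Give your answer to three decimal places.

E[min(S,3)] = Σ min(s,3)·P(S=s)
 = 1·1/21 + 2·2/21 + 3·1/7 + 3·4/21 + 3·5/21 + 3·2/7
 = 1/21 + 4/21 + 3/7 + 4/7 + 5/7 + 6/7
 = 59/21

2.810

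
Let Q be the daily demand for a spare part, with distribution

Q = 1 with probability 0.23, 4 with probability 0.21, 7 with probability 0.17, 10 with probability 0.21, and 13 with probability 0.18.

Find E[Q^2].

63.34

E[Q^2] = Σ q^2·P(Q=q)
 = 1·0.23 + 16·0.21 + 49·0.17 + 100·0.21 + 169·0.18
 = 0.23 + 3.36 + 8.33 + 21 + 30.42
 = 63.34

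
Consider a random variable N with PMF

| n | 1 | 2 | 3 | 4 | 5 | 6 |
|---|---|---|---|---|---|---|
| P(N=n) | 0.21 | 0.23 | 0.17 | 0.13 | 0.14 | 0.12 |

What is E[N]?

3.12

E[N] = Σ n·P(N=n)
 = 1·0.21 + 2·0.23 + 3·0.17 + 4·0.13 + 5·0.14 + 6·0.12
 = 0.21 + 0.46 + 0.51 + 0.52 + 0.7 + 0.72
 = 3.12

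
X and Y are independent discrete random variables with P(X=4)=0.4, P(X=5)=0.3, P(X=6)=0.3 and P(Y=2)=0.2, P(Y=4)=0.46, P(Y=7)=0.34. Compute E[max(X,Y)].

5.614

E[max(X,Y)] = Σ_x Σ_y max(x,y) · P(X=x)P(Y=y)
 = 4·0.08 + 4·0.184 + 7·0.136 + 5·0.06 + 5·0.138 + 7·0.102 + 6·0.06 + 6·0.138 + 7·0.102
 = 0.32 + 0.736 + 0.952 + 0.3 + 0.69 + 0.714 + 0.36 + 0.828 + 0.714
 = 5.614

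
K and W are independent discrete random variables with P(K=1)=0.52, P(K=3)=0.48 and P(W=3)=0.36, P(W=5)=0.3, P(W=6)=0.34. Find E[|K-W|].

2.66

E[|K-W|] = Σ_k Σ_w |k-w| · P(K=k)P(W=w)
 = 2·0.1872 + 4·0.156 + 5·0.1768 + 0·0.1728 + 2·0.144 + 3·0.1632
 = 0.3744 + 0.624 + 0.884 + 0 + 0.288 + 0.4896
 = 2.66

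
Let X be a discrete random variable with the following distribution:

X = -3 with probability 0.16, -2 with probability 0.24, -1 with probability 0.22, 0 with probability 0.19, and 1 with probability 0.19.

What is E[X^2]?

E[X^2] = Σ x^2·P(X=x)
 = 9·0.16 + 4·0.24 + 1·0.22 + 0·0.19 + 1·0.19
 = 1.44 + 0.96 + 0.22 + 0 + 0.19
 = 2.81

2.81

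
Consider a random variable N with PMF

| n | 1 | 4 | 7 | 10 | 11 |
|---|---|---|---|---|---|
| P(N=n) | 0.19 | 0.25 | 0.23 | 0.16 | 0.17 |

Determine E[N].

6.27

E[N] = Σ n·P(N=n)
 = 1·0.19 + 4·0.25 + 7·0.23 + 10·0.16 + 11·0.17
 = 0.19 + 1 + 1.61 + 1.6 + 1.87
 = 6.27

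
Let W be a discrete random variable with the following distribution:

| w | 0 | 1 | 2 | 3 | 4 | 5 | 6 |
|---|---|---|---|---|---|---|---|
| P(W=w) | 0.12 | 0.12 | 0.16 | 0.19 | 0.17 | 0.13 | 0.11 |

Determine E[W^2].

12.4

E[W^2] = Σ w^2·P(W=w)
 = 0·0.12 + 1·0.12 + 4·0.16 + 9·0.19 + 16·0.17 + 25·0.13 + 36·0.11
 = 0 + 0.12 + 0.64 + 1.71 + 2.72 + 3.25 + 3.96
 = 12.4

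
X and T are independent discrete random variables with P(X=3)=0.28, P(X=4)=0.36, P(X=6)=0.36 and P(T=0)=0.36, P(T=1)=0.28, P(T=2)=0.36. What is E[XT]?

4.44

E[XT] = Σ_x Σ_t xt · P(X=x)P(T=t)
 = 0·0.1008 + 3·0.0784 + 6·0.1008 + 0·0.1296 + 4·0.1008 + 8·0.1296 + 0·0.1296 + 6·0.1008 + 12·0.1296
 = 0 + 0.2352 + 0.6048 + 0 + 0.4032 + 1.0368 + 0 + 0.6048 + 1.5552
 = 4.44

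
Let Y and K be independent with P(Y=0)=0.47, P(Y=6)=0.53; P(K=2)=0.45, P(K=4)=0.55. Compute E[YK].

E[YK] = Σ_y Σ_k yk · P(Y=y)P(K=k)
 = 0·0.2115 + 0·0.2585 + 12·0.2385 + 24·0.2915
 = 0 + 0 + 2.862 + 6.996
 = 9.858

9.858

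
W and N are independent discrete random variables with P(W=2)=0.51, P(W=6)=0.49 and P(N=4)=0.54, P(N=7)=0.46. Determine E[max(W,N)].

5.9092

E[max(W,N)] = Σ_w Σ_n max(w,n) · P(W=w)P(N=n)
 = 4·0.2754 + 7·0.2346 + 6·0.2646 + 7·0.2254
 = 1.1016 + 1.6422 + 1.5876 + 1.5778
 = 5.9092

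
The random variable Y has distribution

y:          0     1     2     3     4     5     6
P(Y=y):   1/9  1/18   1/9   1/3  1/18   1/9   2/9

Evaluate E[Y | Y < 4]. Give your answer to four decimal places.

P(Y < 4) = 1/9 + 1/18 + 1/9 + 1/3 = 11/18.
E[Y | Y < 4] = [0·1/9 + 1·1/18 + 2·1/9 + 3·1/3] / (11/18)
 = 23/18 / (11/18)
 = 23/11

2.0909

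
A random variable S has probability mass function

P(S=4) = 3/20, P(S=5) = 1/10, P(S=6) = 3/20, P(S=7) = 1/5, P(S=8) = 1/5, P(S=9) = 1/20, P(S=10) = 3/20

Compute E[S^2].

E[S^2] = Σ s^2·P(S=s)
 = 16·3/20 + 25·1/10 + 36·3/20 + 49·1/5 + 64·1/5 + 81·1/20 + 100·3/20
 = 12/5 + 5/2 + 27/5 + 49/5 + 64/5 + 81/20 + 15
 = 1039/20

51.95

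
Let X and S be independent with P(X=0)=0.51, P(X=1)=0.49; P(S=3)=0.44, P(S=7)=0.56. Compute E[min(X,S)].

0.49

E[min(X,S)] = Σ_x Σ_s min(x,s) · P(X=x)P(S=s)
 = 0·0.2244 + 0·0.2856 + 1·0.2156 + 1·0.2744
 = 0 + 0 + 0.2156 + 0.2744
 = 0.49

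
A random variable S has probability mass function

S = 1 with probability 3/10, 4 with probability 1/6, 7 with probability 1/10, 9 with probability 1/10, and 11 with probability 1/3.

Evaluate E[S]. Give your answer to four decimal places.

E[S] = Σ s·P(S=s)
 = 1·3/10 + 4·1/6 + 7·1/10 + 9·1/10 + 11·1/3
 = 3/10 + 2/3 + 7/10 + 9/10 + 11/3
 = 187/30

6.2333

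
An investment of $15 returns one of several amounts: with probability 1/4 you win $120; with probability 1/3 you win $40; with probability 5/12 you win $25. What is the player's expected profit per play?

38.75

E[payout] = 120·1/4 + 40·1/3 + 25·5/12
 = 30 + 40/3 + 125/12
 = 215/4
Net = 215/4 - 15 = 155/4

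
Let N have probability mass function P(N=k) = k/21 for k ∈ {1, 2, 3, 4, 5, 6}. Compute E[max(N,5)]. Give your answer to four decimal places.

E[max(N,5)] = Σ max(n,5)·P(N=n)
 = 5·1/21 + 5·2/21 + 5·1/7 + 5·4/21 + 5·5/21 + 6·2/7
 = 5/21 + 10/21 + 5/7 + 20/21 + 25/21 + 12/7
 = 37/7

5.2857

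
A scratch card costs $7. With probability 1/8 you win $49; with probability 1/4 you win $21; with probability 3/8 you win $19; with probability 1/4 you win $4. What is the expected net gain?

12.5

E[payout] = 49·1/8 + 21·1/4 + 19·3/8 + 4·1/4
 = 49/8 + 21/4 + 57/8 + 1
 = 39/2
Net = 39/2 - 7 = 25/2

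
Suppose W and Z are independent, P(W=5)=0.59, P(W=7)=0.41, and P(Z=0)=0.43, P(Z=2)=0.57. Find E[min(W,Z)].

1.14

E[min(W,Z)] = Σ_w Σ_z min(w,z) · P(W=w)P(Z=z)
 = 0·0.2537 + 2·0.3363 + 0·0.1763 + 2·0.2337
 = 0 + 0.6726 + 0 + 0.4674
 = 1.14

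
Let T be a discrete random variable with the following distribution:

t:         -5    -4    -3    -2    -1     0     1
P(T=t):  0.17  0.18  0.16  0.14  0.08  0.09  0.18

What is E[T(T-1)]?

11.62

E[T(T-1)] = Σ t(t-1)·P(T=t)
 = 30·0.17 + 20·0.18 + 12·0.16 + 6·0.14 + 2·0.08 + 0·0.09 + 0·0.18
 = 5.1 + 3.6 + 1.92 + 0.84 + 0.16 + 0 + 0
 = 11.62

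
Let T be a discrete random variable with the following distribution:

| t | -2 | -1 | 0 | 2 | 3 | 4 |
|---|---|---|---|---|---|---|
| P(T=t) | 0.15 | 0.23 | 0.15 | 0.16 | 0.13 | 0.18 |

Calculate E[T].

0.9

E[T] = Σ t·P(T=t)
 = (-2)·0.15 + (-1)·0.23 + 0·0.15 + 2·0.16 + 3·0.13 + 4·0.18
 = (-0.3) + (-0.23) + 0 + 0.32 + 0.39 + 0.72
 = 0.9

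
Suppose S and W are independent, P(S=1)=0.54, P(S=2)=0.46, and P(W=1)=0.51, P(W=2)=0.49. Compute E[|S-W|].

0.4992

E[|S-W|] = Σ_s Σ_w |s-w| · P(S=s)P(W=w)
 = 0·0.2754 + 1·0.2646 + 1·0.2346 + 0·0.2254
 = 0 + 0.2646 + 0.2346 + 0
 = 0.4992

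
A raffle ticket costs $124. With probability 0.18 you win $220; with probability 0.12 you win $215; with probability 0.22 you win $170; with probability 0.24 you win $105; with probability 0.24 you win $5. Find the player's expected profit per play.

E[payout] = 220·0.18 + 215·0.12 + 170·0.22 + 105·0.24 + 5·0.24
 = 39.6 + 25.8 + 37.4 + 25.2 + 1.2
 = 129.2
Net = 129.2 - 124 = 5.2

5.2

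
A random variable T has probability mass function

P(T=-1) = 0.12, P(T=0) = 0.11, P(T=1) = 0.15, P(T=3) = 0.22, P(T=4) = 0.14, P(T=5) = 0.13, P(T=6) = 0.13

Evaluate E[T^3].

E[T^3] = Σ t^3·P(T=t)
 = (-1)·0.12 + 0·0.11 + 1·0.15 + 27·0.22 + 64·0.14 + 125·0.13 + 216·0.13
 = (-0.12) + 0 + 0.15 + 5.94 + 8.96 + 16.25 + 28.08
 = 59.26

59.26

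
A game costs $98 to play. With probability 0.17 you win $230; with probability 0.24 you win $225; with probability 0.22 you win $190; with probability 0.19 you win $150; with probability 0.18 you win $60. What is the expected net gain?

E[payout] = 230·0.17 + 225·0.24 + 190·0.22 + 150·0.19 + 60·0.18
 = 39.1 + 54 + 41.8 + 28.5 + 10.8
 = 174.2
Net = 174.2 - 98 = 76.2

76.2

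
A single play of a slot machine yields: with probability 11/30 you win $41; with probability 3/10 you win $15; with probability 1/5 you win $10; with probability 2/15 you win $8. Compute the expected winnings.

E[payout] = 41·11/30 + 15·3/10 + 10·1/5 + 8·2/15
 = 451/30 + 9/2 + 2 + 16/15
 = 113/5

22.6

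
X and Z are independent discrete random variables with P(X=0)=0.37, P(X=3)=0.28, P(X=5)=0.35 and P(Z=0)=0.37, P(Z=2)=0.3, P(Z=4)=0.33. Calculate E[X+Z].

E[X+Z] = Σ_x Σ_z (x+z) · P(X=x)P(Z=z)
 = 0·0.1369 + 2·0.111 + 4·0.1221 + 3·0.1036 + 5·0.084 + 7·0.0924 + 5·0.1295 + 7·0.105 + 9·0.1155
 = 0 + 0.222 + 0.4884 + 0.3108 + 0.42 + 0.6468 + 0.6475 + 0.735 + 1.0395
 = 4.51

4.51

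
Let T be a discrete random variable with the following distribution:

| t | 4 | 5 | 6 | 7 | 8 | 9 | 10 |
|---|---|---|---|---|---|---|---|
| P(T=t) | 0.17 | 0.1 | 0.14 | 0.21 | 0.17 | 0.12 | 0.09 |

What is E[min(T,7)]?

E[min(T,7)] = Σ min(t,7)·P(T=t)
 = 4·0.17 + 5·0.1 + 6·0.14 + 7·0.21 + 7·0.17 + 7·0.12 + 7·0.09
 = 0.68 + 0.5 + 0.84 + 1.47 + 1.19 + 0.84 + 0.63
 = 6.15

6.15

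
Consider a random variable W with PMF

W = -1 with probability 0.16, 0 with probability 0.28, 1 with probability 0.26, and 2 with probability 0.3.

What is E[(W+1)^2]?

4.02

E[(W+1)^2] = Σ (w+1)^2·P(W=w)
 = 0·0.16 + 1·0.28 + 4·0.26 + 9·0.3
 = 0 + 0.28 + 1.04 + 2.7
 = 4.02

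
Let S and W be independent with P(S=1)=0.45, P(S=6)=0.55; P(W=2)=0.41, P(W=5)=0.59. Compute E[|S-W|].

2.473

E[|S-W|] = Σ_s Σ_w |s-w| · P(S=s)P(W=w)
 = 1·0.1845 + 4·0.2655 + 4·0.2255 + 1·0.3245
 = 0.1845 + 1.062 + 0.902 + 0.3245
 = 2.473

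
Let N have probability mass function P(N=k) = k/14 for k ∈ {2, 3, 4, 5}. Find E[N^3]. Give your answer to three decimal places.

69.857

E[N^3] = Σ n^3·P(N=n)
 = 8·1/7 + 27·3/14 + 64·2/7 + 125·5/14
 = 8/7 + 81/14 + 128/7 + 625/14
 = 489/7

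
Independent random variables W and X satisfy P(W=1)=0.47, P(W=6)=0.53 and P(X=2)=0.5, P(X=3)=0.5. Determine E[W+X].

E[W+X] = Σ_w Σ_x (w+x) · P(W=w)P(X=x)
 = 3·0.235 + 4·0.235 + 8·0.265 + 9·0.265
 = 0.705 + 0.94 + 2.12 + 2.385
 = 6.15

6.15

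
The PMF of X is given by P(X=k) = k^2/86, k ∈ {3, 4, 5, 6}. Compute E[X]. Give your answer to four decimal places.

5.0233

E[X] = Σ x·P(X=x)
 = 3·9/86 + 4·8/43 + 5·25/86 + 6·18/43
 = 27/86 + 32/43 + 125/86 + 108/43
 = 216/43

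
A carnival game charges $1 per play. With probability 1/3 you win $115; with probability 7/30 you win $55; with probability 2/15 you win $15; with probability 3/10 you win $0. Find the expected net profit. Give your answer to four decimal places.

E[payout] = 115·1/3 + 55·7/30 + 15·2/15 + 0·3/10
 = 115/3 + 77/6 + 2 + 0
 = 319/6
Net = 319/6 - 1 = 313/6

52.1667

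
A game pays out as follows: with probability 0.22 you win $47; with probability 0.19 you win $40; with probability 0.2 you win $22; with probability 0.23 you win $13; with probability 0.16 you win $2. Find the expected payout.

E[payout] = 47·0.22 + 40·0.19 + 22·0.2 + 13·0.23 + 2·0.16
 = 10.34 + 7.6 + 4.4 + 2.99 + 0.32
 = 25.65

25.65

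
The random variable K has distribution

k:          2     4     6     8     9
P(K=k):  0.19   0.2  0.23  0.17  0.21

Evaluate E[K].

E[K] = Σ k·P(K=k)
 = 2·0.19 + 4·0.2 + 6·0.23 + 8·0.17 + 9·0.21
 = 0.38 + 0.8 + 1.38 + 1.36 + 1.89
 = 5.81

5.81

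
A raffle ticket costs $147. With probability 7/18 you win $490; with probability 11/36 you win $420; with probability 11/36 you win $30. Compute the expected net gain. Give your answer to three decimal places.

181.056

E[payout] = 490·7/18 + 420·11/36 + 30·11/36
 = 1715/9 + 385/3 + 55/6
 = 5905/18
Net = 5905/18 - 147 = 3259/18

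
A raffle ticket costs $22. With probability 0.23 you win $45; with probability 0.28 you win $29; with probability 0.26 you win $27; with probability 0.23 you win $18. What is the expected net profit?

E[payout] = 45·0.23 + 29·0.28 + 27·0.26 + 18·0.23
 = 10.35 + 8.12 + 7.02 + 4.14
 = 29.63
Net = 29.63 - 22 = 7.63

7.63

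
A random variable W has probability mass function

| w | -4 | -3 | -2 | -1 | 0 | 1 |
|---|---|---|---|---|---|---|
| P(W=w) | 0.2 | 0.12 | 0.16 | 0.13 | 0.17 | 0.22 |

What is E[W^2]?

5.27

E[W^2] = Σ w^2·P(W=w)
 = 16·0.2 + 9·0.12 + 4·0.16 + 1·0.13 + 0·0.17 + 1·0.22
 = 3.2 + 1.08 + 0.64 + 0.13 + 0 + 0.22
 = 5.27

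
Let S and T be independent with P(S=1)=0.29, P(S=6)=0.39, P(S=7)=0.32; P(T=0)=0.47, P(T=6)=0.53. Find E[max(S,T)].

5.6385

E[max(S,T)] = Σ_s Σ_t max(s,t) · P(S=s)P(T=t)
 = 1·0.1363 + 6·0.1537 + 6·0.1833 + 6·0.2067 + 7·0.1504 + 7·0.1696
 = 0.1363 + 0.9222 + 1.0998 + 1.2402 + 1.0528 + 1.1872
 = 5.6385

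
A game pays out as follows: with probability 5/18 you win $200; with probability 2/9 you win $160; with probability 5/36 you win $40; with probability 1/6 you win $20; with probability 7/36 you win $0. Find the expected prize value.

E[payout] = 200·5/18 + 160·2/9 + 40·5/36 + 20·1/6 + 0·7/36
 = 500/9 + 320/9 + 50/9 + 10/3 + 0
 = 100

100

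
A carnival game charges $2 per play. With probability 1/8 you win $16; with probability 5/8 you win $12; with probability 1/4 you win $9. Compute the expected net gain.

9.75

E[payout] = 16·1/8 + 12·5/8 + 9·1/4
 = 2 + 15/2 + 9/4
 = 47/4
Net = 47/4 - 2 = 39/4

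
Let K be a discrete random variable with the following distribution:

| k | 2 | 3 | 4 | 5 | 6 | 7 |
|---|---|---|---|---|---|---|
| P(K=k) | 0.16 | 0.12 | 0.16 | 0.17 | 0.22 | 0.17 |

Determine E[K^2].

E[K^2] = Σ k^2·P(K=k)
 = 4·0.16 + 9·0.12 + 16·0.16 + 25·0.17 + 36·0.22 + 49·0.17
 = 0.64 + 1.08 + 2.56 + 4.25 + 7.92 + 8.33
 = 24.78

24.78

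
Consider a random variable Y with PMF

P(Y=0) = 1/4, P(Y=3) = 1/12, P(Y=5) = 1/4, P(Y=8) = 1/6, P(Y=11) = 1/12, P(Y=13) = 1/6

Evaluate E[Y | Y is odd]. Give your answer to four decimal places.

7.8571

P(Y is odd) = 1/12 + 1/4 + 1/12 + 1/6 = 7/12.
E[Y | Y is odd] = [3·1/12 + 5·1/4 + 11·1/12 + 13·1/6] / (7/12)
 = 55/12 / (7/12)
 = 55/7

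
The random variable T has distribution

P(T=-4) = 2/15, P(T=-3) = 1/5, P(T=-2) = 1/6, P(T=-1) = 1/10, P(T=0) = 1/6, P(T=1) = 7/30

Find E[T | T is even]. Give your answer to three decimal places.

-1.857

P(T is even) = 2/15 + 1/6 + 1/6 = 7/15.
E[T | T is even] = [(-4)·2/15 + (-2)·1/6 + 0·1/6] / (7/15)
 = -13/15 / (7/15)
 = -13/7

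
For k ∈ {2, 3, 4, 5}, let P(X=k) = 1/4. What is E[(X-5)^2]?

E[(X-5)^2] = Σ (x-5)^2·P(X=x)
 = 9·1/4 + 4·1/4 + 1·1/4 + 0·1/4
 = 9/4 + 1 + 1/4 + 0
 = 7/2

3.5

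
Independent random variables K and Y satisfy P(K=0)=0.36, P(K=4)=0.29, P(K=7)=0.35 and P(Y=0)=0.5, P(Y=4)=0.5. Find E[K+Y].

E[K+Y] = Σ_k Σ_y (k+y) · P(K=k)P(Y=y)
 = 0·0.18 + 4·0.18 + 4·0.145 + 8·0.145 + 7·0.175 + 11·0.175
 = 0 + 0.72 + 0.58 + 1.16 + 1.225 + 1.925
 = 5.61

5.61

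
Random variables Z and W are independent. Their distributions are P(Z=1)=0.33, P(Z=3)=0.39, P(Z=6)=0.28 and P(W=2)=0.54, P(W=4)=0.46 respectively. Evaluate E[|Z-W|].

E[|Z-W|] = Σ_z Σ_w |z-w| · P(Z=z)P(W=w)
 = 1·0.1782 + 3·0.1518 + 1·0.2106 + 1·0.1794 + 4·0.1512 + 2·0.1288
 = 0.1782 + 0.4554 + 0.2106 + 0.1794 + 0.6048 + 0.2576
 = 1.886

1.886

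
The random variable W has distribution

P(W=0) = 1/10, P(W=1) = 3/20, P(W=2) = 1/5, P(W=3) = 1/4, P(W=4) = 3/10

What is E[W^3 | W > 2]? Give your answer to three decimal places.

47.182

P(W > 2) = 1/4 + 3/10 = 11/20.
E[W^3 | W > 2] = [27·1/4 + 64·3/10] / (11/20)
 = 519/20 / (11/20)
 = 519/11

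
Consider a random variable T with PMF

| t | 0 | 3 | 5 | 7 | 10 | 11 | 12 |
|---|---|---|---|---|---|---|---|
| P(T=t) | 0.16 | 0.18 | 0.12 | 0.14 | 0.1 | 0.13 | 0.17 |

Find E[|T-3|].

E[|T-3|] = Σ |t-3|·P(T=t)
 = 3·0.16 + 0·0.18 + 2·0.12 + 4·0.14 + 7·0.1 + 8·0.13 + 9·0.17
 = 0.48 + 0 + 0.24 + 0.56 + 0.7 + 1.04 + 1.53
 = 4.55

4.55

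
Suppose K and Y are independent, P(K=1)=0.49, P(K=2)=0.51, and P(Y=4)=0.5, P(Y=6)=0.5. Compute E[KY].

E[KY] = Σ_k Σ_y ky · P(K=k)P(Y=y)
 = 4·0.245 + 6·0.245 + 8·0.255 + 12·0.255
 = 0.98 + 1.47 + 2.04 + 3.06
 = 7.55

7.55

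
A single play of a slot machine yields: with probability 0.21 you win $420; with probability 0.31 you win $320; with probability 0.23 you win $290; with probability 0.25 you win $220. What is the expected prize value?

309.1

E[payout] = 420·0.21 + 320·0.31 + 290·0.23 + 220·0.25
 = 88.2 + 99.2 + 66.7 + 55
 = 309.1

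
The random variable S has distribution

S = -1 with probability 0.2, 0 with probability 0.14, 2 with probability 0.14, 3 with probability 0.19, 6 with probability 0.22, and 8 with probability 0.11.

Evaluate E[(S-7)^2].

E[(S-7)^2] = Σ (s-7)^2·P(S=s)
 = 64·0.2 + 49·0.14 + 25·0.14 + 16·0.19 + 1·0.22 + 1·0.11
 = 12.8 + 6.86 + 3.5 + 3.04 + 0.22 + 0.11
 = 26.53

26.53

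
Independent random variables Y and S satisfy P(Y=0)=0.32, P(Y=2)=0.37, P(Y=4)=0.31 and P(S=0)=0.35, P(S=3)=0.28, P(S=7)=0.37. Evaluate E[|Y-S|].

E[|Y-S|] = Σ_y Σ_s |y-s| · P(Y=y)P(S=s)
 = 0·0.112 + 3·0.0896 + 7·0.1184 + 2·0.1295 + 1·0.1036 + 5·0.1369 + 4·0.1085 + 1·0.0868 + 3·0.1147
 = 0 + 0.2688 + 0.8288 + 0.259 + 0.1036 + 0.6845 + 0.434 + 0.0868 + 0.3441
 = 3.0096

3.0096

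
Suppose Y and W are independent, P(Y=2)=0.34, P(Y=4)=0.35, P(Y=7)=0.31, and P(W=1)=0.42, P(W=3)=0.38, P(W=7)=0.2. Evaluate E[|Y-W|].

2.6484

E[|Y-W|] = Σ_y Σ_w |y-w| · P(Y=y)P(W=w)
 = 1·0.1428 + 1·0.1292 + 5·0.068 + 3·0.147 + 1·0.133 + 3·0.07 + 6·0.1302 + 4·0.1178 + 0·0.062
 = 0.1428 + 0.1292 + 0.34 + 0.441 + 0.133 + 0.21 + 0.7812 + 0.4712 + 0
 = 2.6484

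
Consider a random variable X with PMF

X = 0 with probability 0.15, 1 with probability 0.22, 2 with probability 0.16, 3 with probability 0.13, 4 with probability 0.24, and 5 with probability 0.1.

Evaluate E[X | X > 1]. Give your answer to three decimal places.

P(X > 1) = 0.16 + 0.13 + 0.24 + 0.1 = 0.63.
E[X | X > 1] = [2·0.16 + 3·0.13 + 4·0.24 + 5·0.1] / 0.63
 = 2.17 / 0.63
 = 31/9

3.444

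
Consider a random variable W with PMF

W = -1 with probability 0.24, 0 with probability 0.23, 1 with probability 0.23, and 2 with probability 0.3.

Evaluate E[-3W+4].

E[-3W+4] = Σ (-3w+4)·P(W=w)
 = 7·0.24 + 4·0.23 + 1·0.23 + (-2)·0.3
 = 1.68 + 0.92 + 0.23 + (-0.6)
 = 2.23

2.23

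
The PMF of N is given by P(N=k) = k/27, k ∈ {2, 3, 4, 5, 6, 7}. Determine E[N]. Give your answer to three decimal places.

5.148

E[N] = Σ n·P(N=n)
 = 2·2/27 + 3·1/9 + 4·4/27 + 5·5/27 + 6·2/9 + 7·7/27
 = 4/27 + 1/3 + 16/27 + 25/27 + 4/3 + 49/27
 = 139/27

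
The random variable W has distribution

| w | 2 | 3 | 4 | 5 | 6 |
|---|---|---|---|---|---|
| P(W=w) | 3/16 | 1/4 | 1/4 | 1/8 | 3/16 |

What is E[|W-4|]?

1.125

E[|W-4|] = Σ |w-4|·P(W=w)
 = 2·3/16 + 1·1/4 + 0·1/4 + 1·1/8 + 2·3/16
 = 3/8 + 1/4 + 0 + 1/8 + 3/8
 = 9/8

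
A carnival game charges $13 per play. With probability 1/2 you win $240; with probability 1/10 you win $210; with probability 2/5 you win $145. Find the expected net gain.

186

E[payout] = 240·1/2 + 210·1/10 + 145·2/5
 = 120 + 21 + 58
 = 199
Net = 199 - 13 = 186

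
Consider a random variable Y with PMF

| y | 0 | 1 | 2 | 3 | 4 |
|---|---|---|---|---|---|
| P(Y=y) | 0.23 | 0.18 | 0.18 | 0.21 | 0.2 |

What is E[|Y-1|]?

1.43

E[|Y-1|] = Σ |y-1|·P(Y=y)
 = 1·0.23 + 0·0.18 + 1·0.18 + 2·0.21 + 3·0.2
 = 0.23 + 0 + 0.18 + 0.42 + 0.6
 = 1.43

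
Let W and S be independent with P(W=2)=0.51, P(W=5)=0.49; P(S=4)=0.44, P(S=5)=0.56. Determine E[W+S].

E[W+S] = Σ_w Σ_s (w+s) · P(W=w)P(S=s)
 = 6·0.2244 + 7·0.2856 + 9·0.2156 + 10·0.2744
 = 1.3464 + 1.9992 + 1.9404 + 2.744
 = 8.03

8.03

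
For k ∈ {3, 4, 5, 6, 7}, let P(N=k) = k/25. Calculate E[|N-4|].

1.64

E[|N-4|] = Σ |n-4|·P(N=n)
 = 1·3/25 + 0·4/25 + 1·1/5 + 2·6/25 + 3·7/25
 = 3/25 + 0 + 1/5 + 12/25 + 21/25
 = 41/25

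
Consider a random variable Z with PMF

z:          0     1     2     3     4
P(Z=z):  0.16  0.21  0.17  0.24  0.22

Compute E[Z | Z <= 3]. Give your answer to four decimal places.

1.6282

P(Z <= 3) = 0.16 + 0.21 + 0.17 + 0.24 = 0.78.
E[Z | Z <= 3] = [0·0.16 + 1·0.21 + 2·0.17 + 3·0.24] / 0.78
 = 1.27 / 0.78
 = 127/78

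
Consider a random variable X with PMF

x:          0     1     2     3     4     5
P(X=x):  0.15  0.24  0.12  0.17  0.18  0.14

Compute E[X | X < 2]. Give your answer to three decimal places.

0.615

P(X < 2) = 0.15 + 0.24 = 0.39.
E[X | X < 2] = [0·0.15 + 1·0.24] / 0.39
 = 0.24 / 0.39
 = 8/13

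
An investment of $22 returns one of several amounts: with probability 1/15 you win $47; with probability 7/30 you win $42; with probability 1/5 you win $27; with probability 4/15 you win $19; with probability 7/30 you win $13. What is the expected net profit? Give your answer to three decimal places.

4.433

E[payout] = 47·1/15 + 42·7/30 + 27·1/5 + 19·4/15 + 13·7/30
 = 47/15 + 49/5 + 27/5 + 76/15 + 91/30
 = 793/30
Net = 793/30 - 22 = 133/30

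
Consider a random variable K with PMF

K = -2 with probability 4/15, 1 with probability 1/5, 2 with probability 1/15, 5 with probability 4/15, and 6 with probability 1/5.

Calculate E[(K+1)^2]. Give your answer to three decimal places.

E[(K+1)^2] = Σ (k+1)^2·P(K=k)
 = 1·4/15 + 4·1/5 + 9·1/15 + 36·4/15 + 49·1/5
 = 4/15 + 4/5 + 3/5 + 48/5 + 49/5
 = 316/15

21.067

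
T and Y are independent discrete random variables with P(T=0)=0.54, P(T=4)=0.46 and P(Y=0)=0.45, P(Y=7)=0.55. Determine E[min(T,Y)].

E[min(T,Y)] = Σ_t Σ_y min(t,y) · P(T=t)P(Y=y)
 = 0·0.243 + 0·0.297 + 0·0.207 + 4·0.253
 = 0 + 0 + 0 + 1.012
 = 1.012

1.012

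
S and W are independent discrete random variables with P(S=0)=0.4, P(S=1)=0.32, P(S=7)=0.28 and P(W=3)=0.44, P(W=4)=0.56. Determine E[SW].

8.1168

E[SW] = Σ_s Σ_w sw · P(S=s)P(W=w)
 = 0·0.176 + 0·0.224 + 3·0.1408 + 4·0.1792 + 21·0.1232 + 28·0.1568
 = 0 + 0 + 0.4224 + 0.7168 + 2.5872 + 4.3904
 = 8.1168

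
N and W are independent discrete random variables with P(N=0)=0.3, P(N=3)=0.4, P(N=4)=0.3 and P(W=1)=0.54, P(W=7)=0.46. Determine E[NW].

E[NW] = Σ_n Σ_w nw · P(N=n)P(W=w)
 = 0·0.162 + 0·0.138 + 3·0.216 + 21·0.184 + 4·0.162 + 28·0.138
 = 0 + 0 + 0.648 + 3.864 + 0.648 + 3.864
 = 9.024

9.024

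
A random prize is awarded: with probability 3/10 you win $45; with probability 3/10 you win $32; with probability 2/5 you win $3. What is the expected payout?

24.3

E[payout] = 45·3/10 + 32·3/10 + 3·2/5
 = 27/2 + 48/5 + 6/5
 = 243/10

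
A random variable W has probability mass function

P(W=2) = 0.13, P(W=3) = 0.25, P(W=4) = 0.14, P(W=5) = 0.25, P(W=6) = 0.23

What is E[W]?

4.2

E[W] = Σ w·P(W=w)
 = 2·0.13 + 3·0.25 + 4·0.14 + 5·0.25 + 6·0.23
 = 0.26 + 0.75 + 0.56 + 1.25 + 1.38
 = 4.2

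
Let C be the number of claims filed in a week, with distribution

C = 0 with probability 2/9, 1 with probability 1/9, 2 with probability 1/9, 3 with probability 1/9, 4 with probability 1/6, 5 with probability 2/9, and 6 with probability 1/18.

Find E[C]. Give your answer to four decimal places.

E[C] = Σ c·P(C=c)
 = 0·2/9 + 1·1/9 + 2·1/9 + 3·1/9 + 4·1/6 + 5·2/9 + 6·1/18
 = 0 + 1/9 + 2/9 + 1/3 + 2/3 + 10/9 + 1/3
 = 25/9

2.7778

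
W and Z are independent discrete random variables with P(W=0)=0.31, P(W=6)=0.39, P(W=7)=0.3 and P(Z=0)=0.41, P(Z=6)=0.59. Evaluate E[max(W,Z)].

E[max(W,Z)] = Σ_w Σ_z max(w,z) · P(W=w)P(Z=z)
 = 0·0.1271 + 6·0.1829 + 6·0.1599 + 6·0.2301 + 7·0.123 + 7·0.177
 = 0 + 1.0974 + 0.9594 + 1.3806 + 0.861 + 1.239
 = 5.5374

5.5374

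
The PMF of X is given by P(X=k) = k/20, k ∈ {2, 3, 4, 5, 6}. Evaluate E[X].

4.5

E[X] = Σ x·P(X=x)
 = 2·1/10 + 3·3/20 + 4·1/5 + 5·1/4 + 6·3/10
 = 1/5 + 9/20 + 4/5 + 5/4 + 9/5
 = 9/2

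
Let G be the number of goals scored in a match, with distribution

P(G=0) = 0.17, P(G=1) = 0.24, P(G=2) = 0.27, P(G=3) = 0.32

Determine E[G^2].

4.2

E[G^2] = Σ g^2·P(G=g)
 = 0·0.17 + 1·0.24 + 4·0.27 + 9·0.32
 = 0 + 0.24 + 1.08 + 2.88
 = 4.2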